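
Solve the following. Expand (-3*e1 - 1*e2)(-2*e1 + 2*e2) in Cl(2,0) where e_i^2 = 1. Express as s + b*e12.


Expand: (-3*e1 - 1*e2)(-2*e1 + 2*e2)
= (-3)*(-2)*e1e1 + (-3)*2*e1e2 + (-1)*(-2)*e2e1 + (-1)*2*e2e2
Using e1^2 = e2^2 = 1, e2e1 = -e1e2:
Scalar part s = (-3)*(-2) + (-1)*2 = 6 + (-2) = 4
Bivector part b = (-3)*2 - (-1)*(-2) = -6 - 2 = -8
uv = 4 - 8*e12


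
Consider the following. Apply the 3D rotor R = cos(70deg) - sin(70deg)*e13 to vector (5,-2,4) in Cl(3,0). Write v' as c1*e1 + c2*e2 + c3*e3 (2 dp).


Rotor R = cos(70deg) - sin(70deg)*e13
Rotation angle theta = 2 * 70 = 140 degrees in the e13 plane (e1 -> e3).
The component perpendicular to the plane (e2) is invariant: v'_2 = v2 = -2.00
cos(140deg) = -0.7660, sin(140deg) = 0.6428
v'_1 = v1*cos(theta) - v3*sin(theta) = 5*(-0.7660) - 4*0.6428 = -6.40
v'_3 = v1*sin(theta) + v3*cos(theta) = 5*0.6428 + 4*(-0.7660) = 0.15
v' = -6.40*e1 - 2.00*e2 + 0.15*e3


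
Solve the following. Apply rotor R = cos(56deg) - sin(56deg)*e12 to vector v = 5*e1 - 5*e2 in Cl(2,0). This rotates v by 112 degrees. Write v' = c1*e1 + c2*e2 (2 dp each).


Rotor R = cos(56deg) - sin(56deg)*e12
Rotation angle theta = 2 * 56 = 112 degrees
v' = R*v*~R rotates v by theta.
cos(112deg) = -0.3746, sin(112deg) = 0.9272
v'_1 = 5*cos(112deg) - (-5)*sin(112deg)
= 5*(-0.3746) - (-5)*0.9272
= 2.76
v'_2 = 5*sin(112deg) + (-5)*cos(112deg)
= 5*0.9272 + (-5)*(-0.3746)
= 6.51
v' = 2.76*e1 + 6.51*e2


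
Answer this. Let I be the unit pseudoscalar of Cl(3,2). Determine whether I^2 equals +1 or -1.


The pseudoscalar I = e1...e_n (product of all n generators) of Cl(p,q) satisfies I^2 = (-1)^(q + n(n-1)/2).
p = 3, q = 2, n = p + q = 5
n(n-1)/2 = 5 * 4 / 2 = 10
Exponent = q + n(n-1)/2 = 2 + 10 = 12
I^2 = (-1)^12 = +1


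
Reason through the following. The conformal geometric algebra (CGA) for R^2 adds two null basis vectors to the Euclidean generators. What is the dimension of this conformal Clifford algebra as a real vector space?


The conformal model of R^2 uses Cl(3,1): the 2 Euclidean generators plus two extra orthogonal generators e+ (e+^2 = +1) and e- (e-^2 = -1), from which the null vectors e0, einf are built.
Number of generators m = 2 + 2 = 4.
dim Cl(p,q) = 2^m = 2^4 = 16


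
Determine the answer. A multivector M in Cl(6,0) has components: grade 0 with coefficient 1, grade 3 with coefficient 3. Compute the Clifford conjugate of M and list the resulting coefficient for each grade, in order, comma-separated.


Clifford conjugate sign for grade k: (-1)^(k(k+1)/2)
Grade 0: (-1)^(0*1/2) = (-1)^0 = 1, coeff 1 -> 1
Grade 3: (-1)^(3*4/2) = (-1)^6 = 1, coeff 3 -> 3
Conjugated coefficients: 1, 3


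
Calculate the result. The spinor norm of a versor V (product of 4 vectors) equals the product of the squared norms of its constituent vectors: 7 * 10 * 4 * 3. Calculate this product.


Spinor norm N(V) = |v1|^2 * |v2|^2 * ... * |v4|^2
= 7 * 10 * 4 * 3
Running product: 7, 70, 280, 840
N(V) = 840


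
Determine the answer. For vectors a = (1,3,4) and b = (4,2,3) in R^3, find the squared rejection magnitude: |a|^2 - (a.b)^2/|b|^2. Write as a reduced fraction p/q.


|a|^2 = 1^2 + 3^2 + 4^2 = 26
|b|^2 = 4^2 + 2^2 + 3^2 = 29
a . b = 1*4 + 3*2 + 4*3 = 22
(a.b)^2 = 22^2 = 484
|rej|^2 = 26 - 484/29
= (754 - 484)/29
= 270/29
In lowest terms: 270/29


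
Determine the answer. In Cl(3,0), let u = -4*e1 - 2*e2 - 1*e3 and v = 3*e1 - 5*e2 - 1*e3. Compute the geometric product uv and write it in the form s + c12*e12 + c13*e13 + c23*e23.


In Cl(3,0): e_i^2 = 1, e_ie_j = -e_je_i for i != j.
Scalar part = u . v = (-4)*3 + (-2)*(-5) + (-1)*(-1)
= -12 + 10 + 1 = -1
e12 coeff = (-4)*(-5) - (-2)*3 = 20 - (-6) = 26
e13 coeff = (-4)*(-1) - (-1)*3 = 4 - (-3) = 7
e23 coeff = (-2)*(-1) - (-1)*(-5) = 2 - 5 = -3
uv = -1 + 26*e12 + 7*e13 - 3*e23


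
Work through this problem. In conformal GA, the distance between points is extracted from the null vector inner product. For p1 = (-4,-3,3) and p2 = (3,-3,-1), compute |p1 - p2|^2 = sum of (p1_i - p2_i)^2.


p1 - p2 = (-7, 0, 4)
|p1 - p2|^2 = (-7)^2 + 0^2 + 4^2
= 49 + 0 + 16
= 65


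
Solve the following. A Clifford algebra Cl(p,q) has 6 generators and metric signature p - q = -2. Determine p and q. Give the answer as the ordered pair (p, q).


We need p + q = 6 and p - q = -2.
Adding: 2p = 6 + (-2) = 4, so p = 2.
Then q = 6 - 2 = 4.
(p, q) = (2, 4)


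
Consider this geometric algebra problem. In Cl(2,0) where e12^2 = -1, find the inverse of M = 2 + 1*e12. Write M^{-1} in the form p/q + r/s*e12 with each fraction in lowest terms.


M = 2 + 1*e12, where e12^2 = -1.
Since M commutes with its reverse ~M = a - b*e12, M * ~M = a^2 - b^2*e12^2 = a^2 + b^2.
So M^{-1} = ~M / (a^2 + b^2) = (a - b*e12)/(a^2 + b^2).
a^2 + b^2 = 4 + 1 = 5
Scalar part = 2/5 = 2/5
Bivector coeff = -1/5 = -1/5
M^{-1} = 2/5 - 1/5*e12


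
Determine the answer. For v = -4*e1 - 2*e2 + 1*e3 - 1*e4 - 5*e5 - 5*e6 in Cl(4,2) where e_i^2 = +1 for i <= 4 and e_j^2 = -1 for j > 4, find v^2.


v^2 = sum of c_i^2 * e_i^2
Positive signature terms (e_i^2 = +1): (-4)^2 + (-2)^2 + 1^2 + (-1)^2 = 22
Negative signature terms (e_j^2 = -1): (-5)^2 + (-5)^2 = 50
v^2 = 22 - 50 = -28


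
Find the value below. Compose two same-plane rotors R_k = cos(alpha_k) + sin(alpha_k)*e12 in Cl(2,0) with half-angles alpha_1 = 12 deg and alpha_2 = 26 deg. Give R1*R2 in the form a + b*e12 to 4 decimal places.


Same-plane rotors commute and their half-angles add:
R1*R2 = cos(a1 + a2) + sin(a1 + a2)*e12.
a1 + a2 = 12 + 26 = 38 deg
cos(38 deg) = 0.7880
sin(38 deg) = 0.6157
R1*R2 = 0.7880 + 0.6157*e12


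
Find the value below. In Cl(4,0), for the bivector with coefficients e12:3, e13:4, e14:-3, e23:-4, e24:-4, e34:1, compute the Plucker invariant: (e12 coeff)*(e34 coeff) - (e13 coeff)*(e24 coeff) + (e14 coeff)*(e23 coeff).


Plucker relation: af - be + cd
a*f = 3*1 = 3
b*e = 4*(-4) = -16
c*d = (-3)*(-4) = 12
af - be + cd = 3 - (-16) + 12
= 31


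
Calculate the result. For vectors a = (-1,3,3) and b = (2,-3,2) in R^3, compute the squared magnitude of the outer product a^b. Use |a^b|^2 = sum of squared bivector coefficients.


a wedge b = (a1*b2 - a2*b1)*e12 + (a1*b3 - a3*b1)*e13 + (a2*b3 - a3*b2)*e23
e12 coeff: (-1)*(-3) - 3*2 = 3 - 6 = -3
e13 coeff: (-1)*2 - 3*2 = -2 - 6 = -8
e23 coeff: 3*2 - 3*(-3) = 6 - (-9) = 15
|a wedge b|^2 = (-3)^2 + (-8)^2 + 15^2
= 9 + 64 + 225
= 298


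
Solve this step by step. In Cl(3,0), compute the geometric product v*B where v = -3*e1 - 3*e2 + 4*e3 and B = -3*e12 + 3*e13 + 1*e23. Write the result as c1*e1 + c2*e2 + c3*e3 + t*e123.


vB has grade-1 (vector) and grade-3 (trivector) parts: vB = (v _| B) + (v ^ B).
Vector part <vB>_1:
  e1: -v2*b12 - v3*b13 = -(-3)*(-3) - (4)*(3) = -21
  e2: v1*b12 - v3*b23 = (-3)*(-3) - (4)*(1) = 5
  e3: v1*b13 + v2*b23 = (-3)*(3) + (-3)*(1) = -12
Trivector part <vB>_3:
  e123: v1*b23 - v2*b13 + v3*b12 = (-3)*(1) - (-3)*(3) + (4)*(-3) = -6
vB = -21*e1 + 5*e2 - 12*e3 - 6*e123


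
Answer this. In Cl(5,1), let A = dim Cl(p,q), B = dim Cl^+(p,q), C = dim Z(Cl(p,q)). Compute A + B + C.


n = 5 + 1 = 6
Total dim = 2^6 = 64
Even subalgebra dim = 2^5 = 32
n is even, so center dim = 1
Sum = 64 + 32 + 1 = 97


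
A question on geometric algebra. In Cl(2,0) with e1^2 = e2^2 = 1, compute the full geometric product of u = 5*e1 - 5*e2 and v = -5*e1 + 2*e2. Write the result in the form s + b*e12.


Expand: (5*e1 - 5*e2)(-5*e1 + 2*e2)
= 5*(-5)*e1e1 + 5*2*e1e2 + (-5)*(-5)*e2e1 + (-5)*2*e2e2
Using e1^2 = e2^2 = 1, e2e1 = -e1e2:
Scalar part s = 5*(-5) + (-5)*2 = -25 + (-10) = -35
Bivector part b = 5*2 - (-5)*(-5) = 10 - 25 = -15
uv = -35 - 15*e12


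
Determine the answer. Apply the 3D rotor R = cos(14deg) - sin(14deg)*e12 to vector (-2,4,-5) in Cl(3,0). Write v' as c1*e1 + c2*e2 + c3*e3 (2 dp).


Rotor R = cos(14deg) - sin(14deg)*e12
Rotation angle theta = 2 * 14 = 28 degrees in the e12 plane (e1 -> e2).
The component perpendicular to the plane (e3) is invariant: v'_3 = v3 = -5.00
cos(28deg) = 0.8829, sin(28deg) = 0.4695
v'_1 = v1*cos(theta) - v2*sin(theta) = -2*0.8829 - 4*0.4695 = -3.64
v'_2 = v1*sin(theta) + v2*cos(theta) = -2*0.4695 + 4*0.8829 = 2.59
v' = -3.64*e1 + 2.59*e2 - 5.00*e3


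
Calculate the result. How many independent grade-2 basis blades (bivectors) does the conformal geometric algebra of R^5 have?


The conformal model of R^5 uses Cl(6,1) with m = 5 + 2 = 7 generators.
Number of grade-2 blades = C(m, 2) = C(7, 2)
= 7*6/2 = 21


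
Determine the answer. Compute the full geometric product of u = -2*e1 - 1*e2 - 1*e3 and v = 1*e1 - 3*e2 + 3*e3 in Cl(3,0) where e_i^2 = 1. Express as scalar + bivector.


In Cl(3,0): e_i^2 = 1, e_ie_j = -e_je_i for i != j.
Scalar part = u . v = (-2)*1 + (-1)*(-3) + (-1)*3
= -2 + 3 + (-3) = -2
e12 coeff = (-2)*(-3) - (-1)*1 = 6 - (-1) = 7
e13 coeff = (-2)*3 - (-1)*1 = -6 - (-1) = -5
e23 coeff = (-1)*3 - (-1)*(-3) = -3 - 3 = -6
uv = -2 + 7*e12 - 5*e13 - 6*e23


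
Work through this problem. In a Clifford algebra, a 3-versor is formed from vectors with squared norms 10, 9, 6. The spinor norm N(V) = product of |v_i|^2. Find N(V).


Spinor norm N(V) = |v1|^2 * |v2|^2 * ... * |v3|^2
= 10 * 9 * 6
Running product: 10, 90, 540
N(V) = 540


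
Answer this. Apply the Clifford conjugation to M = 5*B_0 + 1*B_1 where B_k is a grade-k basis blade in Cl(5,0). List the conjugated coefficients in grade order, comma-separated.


Clifford conjugate sign for grade k: (-1)^(k(k+1)/2)
Grade 0: (-1)^(0*1/2) = (-1)^0 = 1, coeff 5 -> 5
Grade 1: (-1)^(1*2/2) = (-1)^1 = -1, coeff 1 -> -1
Conjugated coefficients: 5, -1


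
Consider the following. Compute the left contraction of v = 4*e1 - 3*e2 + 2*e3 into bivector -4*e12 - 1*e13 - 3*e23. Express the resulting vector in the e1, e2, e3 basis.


Left contraction v _| B = <vB>_1 (grade-1 part of the geometric product vB).
Using e1_|e12 = e2, e2_|e12 = -e1, e1_|e13 = e3, e3_|e13 = -e1, e2_|e23 = e3, e3_|e23 = -e2:
e1 coeff: -v2*b12 - v3*b13 = -(-3)*(-4) - (2)*(-1) = -10
e2 coeff: v1*b12 - v3*b23 = (4)*(-4) - (2)*(-3) = -10
e3 coeff: v1*b13 + v2*b23 = (4)*(-1) + (-3)*(-3) = 5
v _| B = -10*e1 - 10*e2 + 5*e3


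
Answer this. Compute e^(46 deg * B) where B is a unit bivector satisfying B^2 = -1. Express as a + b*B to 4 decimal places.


For a unit bivector B with B^2 = -1, the exponential series gives
e^(theta*B) = cos(theta) + sin(theta)*B (the GA analogue of Euler's formula).
theta = 46 degrees = 0.802851 rad
cos(46 deg) = 0.6947
sin(46 deg) = 0.7193
exp(theta*B) = 0.6947 + 0.7193*B


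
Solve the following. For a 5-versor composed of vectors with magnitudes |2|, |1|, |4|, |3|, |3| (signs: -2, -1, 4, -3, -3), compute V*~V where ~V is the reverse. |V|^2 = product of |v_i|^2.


Each vector v_i has |v_i|^2 = s_i^2
Squared scales: (-2)^2 = 4, (-1)^2 = 1, 4^2 = 16, (-3)^2 = 9, (-3)^2 = 9
|V|^2 = 4 * 1 * 16 * 9 * 9
= 5184


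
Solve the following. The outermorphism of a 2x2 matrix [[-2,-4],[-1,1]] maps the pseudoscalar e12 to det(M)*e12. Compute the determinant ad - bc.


The outermorphism of a linear map f sends e1^e2 to f(e1)^f(e2).
f(e1) = -2*e1 - 1*e2
f(e2) = -4*e1 + 1*e2
f(e1) ^ f(e2) = (-2*e1 - 1*e2) ^ (-4*e1 + 1*e2)
= (-2)*1*e12 + (-1)*(-4)*e21
= (-2 - 4)*e12
= -6*e12
Coefficient = -6


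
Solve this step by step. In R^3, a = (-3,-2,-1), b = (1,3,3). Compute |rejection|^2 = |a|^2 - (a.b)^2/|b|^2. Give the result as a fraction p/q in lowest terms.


|a|^2 = (-3)^2 + (-2)^2 + (-1)^2 = 14
|b|^2 = 1^2 + 3^2 + 3^2 = 19
a . b = (-3)*1 + (-2)*3 + (-1)*3 = -12
(a.b)^2 = (-12)^2 = 144
|rej|^2 = 14 - 144/19
= (266 - 144)/19
= 122/19
In lowest terms: 122/19


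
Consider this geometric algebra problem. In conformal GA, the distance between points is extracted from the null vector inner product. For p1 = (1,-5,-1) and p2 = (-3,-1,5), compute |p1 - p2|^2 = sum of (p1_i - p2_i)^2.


p1 - p2 = (4, -4, -6)
|p1 - p2|^2 = 4^2 + (-4)^2 + (-6)^2
= 16 + 16 + 36
= 68


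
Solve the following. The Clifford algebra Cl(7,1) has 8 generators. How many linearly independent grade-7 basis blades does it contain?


Number of grade-k basis blades in Cl(p,q) with n = p + q is C(n, k).
n = 7 + 1 = 8
C(8, 7) = 8! / (7! * 1!)
= 40320 / (5040 * 1)
= 8


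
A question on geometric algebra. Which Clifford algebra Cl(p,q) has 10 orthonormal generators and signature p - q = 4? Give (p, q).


We need p + q = 10 and p - q = 4.
Adding: 2p = 10 + 4 = 14, so p = 7.
Then q = 10 - 7 = 3.
(p, q) = (7, 3)


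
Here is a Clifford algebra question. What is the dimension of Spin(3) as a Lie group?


Spin(n) double-covers SO(n); both have Lie algebra so(n) of dimension n(n-1)/2.
n = 3
n(n-1) = 3 * 2 = 6
dim Spin(3) = 6/2 = 3


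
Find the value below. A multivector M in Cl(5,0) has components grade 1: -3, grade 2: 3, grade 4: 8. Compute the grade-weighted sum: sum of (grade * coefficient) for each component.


Grade-weighted sum = sum of grade_k * coefficient_k
1*(-3) = -3
2*3 = 6
4*8 = 32
Total = -3 + 6 + 32 = 35


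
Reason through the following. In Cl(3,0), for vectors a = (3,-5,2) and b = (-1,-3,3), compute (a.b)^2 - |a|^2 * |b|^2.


a . b = 3*(-1) + (-5)*(-3) + 2*3
= -3 + 15 + 6 = 18
|a|^2 = 3^2 + (-5)^2 + 2^2 = 38
|b|^2 = (-1)^2 + (-3)^2 + 3^2 = 19
(a.b)^2 = 18^2 = 324
|a|^2 * |b|^2 = 38 * 19 = 722
Result = 324 - 722 = -398


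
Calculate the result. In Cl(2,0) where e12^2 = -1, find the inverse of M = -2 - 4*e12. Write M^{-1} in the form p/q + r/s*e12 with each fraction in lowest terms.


M = -2 - 4*e12, where e12^2 = -1.
Since M commutes with its reverse ~M = a - b*e12, M * ~M = a^2 - b^2*e12^2 = a^2 + b^2.
So M^{-1} = ~M / (a^2 + b^2) = (a - b*e12)/(a^2 + b^2).
a^2 + b^2 = 4 + 16 = 20
Scalar part = -2/20 = -1/10
Bivector coeff = 4/20 = 1/5
M^{-1} = -1/10 + 1/5*e12


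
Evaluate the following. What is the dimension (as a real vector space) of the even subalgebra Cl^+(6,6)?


Even subalgebra dimension = 2^(n-1)
n = 6 + 6 = 12
2^(12 - 1) = 2^11 = 2048
Verification: sum of C(12,k) for even k = 1 + 66 + 495 + 924 + 495 + 66 + 1 = 2048
Result = 2048


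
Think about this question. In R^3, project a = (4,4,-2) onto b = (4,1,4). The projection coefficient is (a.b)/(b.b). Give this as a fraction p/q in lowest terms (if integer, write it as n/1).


Projection coefficient = (a . b) / (b . b)
a . b = 4*4 + 4*1 + (-2)*4
= 16 + 4 + (-8) = 12
b . b = 4^2 + 1^2 + 4^2
= 16 + 1 + 16 = 33
Coefficient = 12/33
In lowest terms: 4/11


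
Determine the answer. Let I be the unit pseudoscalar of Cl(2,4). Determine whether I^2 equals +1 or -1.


The pseudoscalar I = e1...e_n (product of all n generators) of Cl(p,q) satisfies I^2 = (-1)^(q + n(n-1)/2).
p = 2, q = 4, n = p + q = 6
n(n-1)/2 = 6 * 5 / 2 = 15
Exponent = q + n(n-1)/2 = 4 + 15 = 19
I^2 = (-1)^19 = -1


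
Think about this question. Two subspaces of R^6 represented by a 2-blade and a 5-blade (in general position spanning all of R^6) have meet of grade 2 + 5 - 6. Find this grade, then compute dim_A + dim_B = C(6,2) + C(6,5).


Meet grade = grade(A) + grade(B) - n
= 2 + 5 - 6 = 1
C(6,2) = 15
C(6,5) = 6
dim_A + dim_B = 15 + 6 = 21


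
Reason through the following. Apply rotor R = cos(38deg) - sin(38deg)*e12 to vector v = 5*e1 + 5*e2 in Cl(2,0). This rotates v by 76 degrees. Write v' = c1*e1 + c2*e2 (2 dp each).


Rotor R = cos(38deg) - sin(38deg)*e12
Rotation angle theta = 2 * 38 = 76 degrees
v' = R*v*~R rotates v by theta.
cos(76deg) = 0.2419, sin(76deg) = 0.9703
v'_1 = 5*cos(76deg) - 5*sin(76deg)
= 5*0.2419 - 5*0.9703
= -3.64
v'_2 = 5*sin(76deg) + 5*cos(76deg)
= 5*0.9703 + 5*0.2419
= 6.06
v' = -3.64*e1 + 6.06*e2


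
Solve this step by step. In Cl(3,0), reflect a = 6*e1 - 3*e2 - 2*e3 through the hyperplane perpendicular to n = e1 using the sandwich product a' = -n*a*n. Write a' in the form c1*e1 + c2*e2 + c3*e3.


Reflection formula: a' = -n*a*n, with n = e1 (unit vector, n^2 = 1).
For reflection through hyperplane perp to e1:
The component along e1 flips sign, others stay.
a = (6, -3, -2)
a' = (-6, -3, -2)
a' = -6*e1 - 3*e2 - 2*e3


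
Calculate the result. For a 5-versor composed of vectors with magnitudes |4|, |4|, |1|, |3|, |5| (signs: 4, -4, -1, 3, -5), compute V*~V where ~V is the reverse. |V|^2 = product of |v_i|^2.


Each vector v_i has |v_i|^2 = s_i^2
Squared scales: 4^2 = 16, (-4)^2 = 16, (-1)^2 = 1, 3^2 = 9, (-5)^2 = 25
|V|^2 = 16 * 16 * 1 * 9 * 25
= 57600


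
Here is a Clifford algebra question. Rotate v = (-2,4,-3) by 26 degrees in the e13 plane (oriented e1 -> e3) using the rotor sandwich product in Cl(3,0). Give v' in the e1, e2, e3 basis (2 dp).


Rotor R = cos(13deg) - sin(13deg)*e13
Rotation angle theta = 2 * 13 = 26 degrees in the e13 plane (e1 -> e3).
The component perpendicular to the plane (e2) is invariant: v'_2 = v2 = 4.00
cos(26deg) = 0.8988, sin(26deg) = 0.4384
v'_1 = v1*cos(theta) - v3*sin(theta) = -2*0.8988 - (-3)*0.4384 = -0.48
v'_3 = v1*sin(theta) + v3*cos(theta) = -2*0.4384 + (-3)*0.8988 = -3.57
v' = -0.48*e1 + 4.00*e2 - 3.57*e3


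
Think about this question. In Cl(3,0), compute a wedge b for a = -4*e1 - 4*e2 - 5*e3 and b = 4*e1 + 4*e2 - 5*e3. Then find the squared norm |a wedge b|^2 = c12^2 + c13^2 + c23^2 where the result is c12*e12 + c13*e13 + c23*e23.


a wedge b = (a1*b2 - a2*b1)*e12 + (a1*b3 - a3*b1)*e13 + (a2*b3 - a3*b2)*e23
e12 coeff: (-4)*4 - (-4)*4 = -16 - (-16) = 0
e13 coeff: (-4)*(-5) - (-5)*4 = 20 - (-20) = 40
e23 coeff: (-4)*(-5) - (-5)*4 = 20 - (-20) = 40
|a wedge b|^2 = 0^2 + 40^2 + 40^2
= 0 + 1600 + 1600
= 3200


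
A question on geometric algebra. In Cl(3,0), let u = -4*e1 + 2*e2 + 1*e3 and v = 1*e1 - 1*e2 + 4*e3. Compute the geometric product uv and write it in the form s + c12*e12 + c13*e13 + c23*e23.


In Cl(3,0): e_i^2 = 1, e_ie_j = -e_je_i for i != j.
Scalar part = u . v = (-4)*1 + 2*(-1) + 1*4
= -4 + (-2) + 4 = -2
e12 coeff = (-4)*(-1) - 2*1 = 4 - 2 = 2
e13 coeff = (-4)*4 - 1*1 = -16 - 1 = -17
e23 coeff = 2*4 - 1*(-1) = 8 - (-1) = 9
uv = -2 + 2*e12 - 17*e13 + 9*e23


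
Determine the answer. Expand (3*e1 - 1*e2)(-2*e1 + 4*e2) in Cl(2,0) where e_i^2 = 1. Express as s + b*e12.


Expand: (3*e1 - 1*e2)(-2*e1 + 4*e2)
= 3*(-2)*e1e1 + 3*4*e1e2 + (-1)*(-2)*e2e1 + (-1)*4*e2e2
Using e1^2 = e2^2 = 1, e2e1 = -e1e2:
Scalar part s = 3*(-2) + (-1)*4 = -6 + (-4) = -10
Bivector part b = 3*4 - (-1)*(-2) = 12 - 2 = 10
uv = -10 + 10*e12


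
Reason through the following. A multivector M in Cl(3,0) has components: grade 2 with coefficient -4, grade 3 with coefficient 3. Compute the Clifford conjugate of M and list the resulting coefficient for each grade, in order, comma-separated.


Clifford conjugate sign for grade k: (-1)^(k(k+1)/2)
Grade 2: (-1)^(2*3/2) = (-1)^3 = -1, coeff -4 -> 4
Grade 3: (-1)^(3*4/2) = (-1)^6 = 1, coeff 3 -> 3
Conjugated coefficients: 4, 3


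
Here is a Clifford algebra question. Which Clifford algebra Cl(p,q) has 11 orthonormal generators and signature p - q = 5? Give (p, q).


We need p + q = 11 and p - q = 5.
Adding: 2p = 11 + 5 = 16, so p = 8.
Then q = 11 - 8 = 3.
(p, q) = (8, 3)


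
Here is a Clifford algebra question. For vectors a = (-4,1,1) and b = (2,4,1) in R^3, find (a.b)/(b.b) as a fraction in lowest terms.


Projection coefficient = (a . b) / (b . b)
a . b = (-4)*2 + 1*4 + 1*1
= -8 + 4 + 1 = -3
b . b = 2^2 + 4^2 + 1^2
= 4 + 16 + 1 = 21
Coefficient = -3/21
In lowest terms: -1/7


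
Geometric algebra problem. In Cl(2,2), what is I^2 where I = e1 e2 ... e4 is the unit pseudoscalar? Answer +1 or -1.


The pseudoscalar I = e1...e_n (product of all n generators) of Cl(p,q) satisfies I^2 = (-1)^(q + n(n-1)/2).
p = 2, q = 2, n = p + q = 4
n(n-1)/2 = 4 * 3 / 2 = 6
Exponent = q + n(n-1)/2 = 2 + 6 = 8
I^2 = (-1)^8 = +1


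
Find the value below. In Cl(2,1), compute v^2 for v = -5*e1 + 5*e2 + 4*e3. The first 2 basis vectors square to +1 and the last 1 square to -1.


v^2 = sum of c_i^2 * e_i^2
Positive signature terms (e_i^2 = +1): (-5)^2 + 5^2 = 50
Negative signature terms (e_j^2 = -1): 4^2 = 16
v^2 = 50 - 16 = 34


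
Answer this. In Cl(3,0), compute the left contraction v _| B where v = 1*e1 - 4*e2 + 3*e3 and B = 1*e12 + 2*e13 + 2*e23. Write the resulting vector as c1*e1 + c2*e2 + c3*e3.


Left contraction v _| B = <vB>_1 (grade-1 part of the geometric product vB).
Using e1_|e12 = e2, e2_|e12 = -e1, e1_|e13 = e3, e3_|e13 = -e1, e2_|e23 = e3, e3_|e23 = -e2:
e1 coeff: -v2*b12 - v3*b13 = -(-4)*(1) - (3)*(2) = -2
e2 coeff: v1*b12 - v3*b23 = (1)*(1) - (3)*(2) = -5
e3 coeff: v1*b13 + v2*b23 = (1)*(2) + (-4)*(2) = -6
v _| B = -2*e1 - 5*e2 - 6*e3


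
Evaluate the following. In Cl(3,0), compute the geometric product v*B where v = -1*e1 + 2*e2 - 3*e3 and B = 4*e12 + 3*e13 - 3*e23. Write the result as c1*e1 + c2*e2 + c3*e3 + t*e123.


vB has grade-1 (vector) and grade-3 (trivector) parts: vB = (v _| B) + (v ^ B).
Vector part <vB>_1:
  e1: -v2*b12 - v3*b13 = -(2)*(4) - (-3)*(3) = 1
  e2: v1*b12 - v3*b23 = (-1)*(4) - (-3)*(-3) = -13
  e3: v1*b13 + v2*b23 = (-1)*(3) + (2)*(-3) = -9
Trivector part <vB>_3:
  e123: v1*b23 - v2*b13 + v3*b12 = (-1)*(-3) - (2)*(3) + (-3)*(4) = -15
vB = 1*e1 - 13*e2 - 9*e3 - 15*e123


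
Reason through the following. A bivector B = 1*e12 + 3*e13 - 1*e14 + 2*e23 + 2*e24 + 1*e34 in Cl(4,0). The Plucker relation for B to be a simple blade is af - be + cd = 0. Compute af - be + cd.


Plucker relation: af - be + cd
a*f = 1*1 = 1
b*e = 3*2 = 6
c*d = (-1)*2 = -2
af - be + cd = 1 - 6 + (-2)
= -7


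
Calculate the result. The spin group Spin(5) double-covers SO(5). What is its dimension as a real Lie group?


Spin(n) double-covers SO(n); both have Lie algebra so(n) of dimension n(n-1)/2.
n = 5
n(n-1) = 5 * 4 = 20
dim Spin(5) = 20/2 = 10


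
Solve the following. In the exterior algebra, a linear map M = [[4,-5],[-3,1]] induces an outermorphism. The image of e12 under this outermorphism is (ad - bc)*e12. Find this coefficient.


The outermorphism of a linear map f sends e1^e2 to f(e1)^f(e2).
f(e1) = 4*e1 - 3*e2
f(e2) = -5*e1 + 1*e2
f(e1) ^ f(e2) = (4*e1 - 3*e2) ^ (-5*e1 + 1*e2)
= 4*1*e12 + (-3)*(-5)*e21
= (4 - 15)*e12
= -11*e12
Coefficient = -11


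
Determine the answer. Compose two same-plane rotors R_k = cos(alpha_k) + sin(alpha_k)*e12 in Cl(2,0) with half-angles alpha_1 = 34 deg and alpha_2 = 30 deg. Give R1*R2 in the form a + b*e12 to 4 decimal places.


Same-plane rotors commute and their half-angles add:
R1*R2 = cos(a1 + a2) + sin(a1 + a2)*e12.
a1 + a2 = 34 + 30 = 64 deg
cos(64 deg) = 0.4384
sin(64 deg) = 0.8988
R1*R2 = 0.4384 + 0.8988*e12


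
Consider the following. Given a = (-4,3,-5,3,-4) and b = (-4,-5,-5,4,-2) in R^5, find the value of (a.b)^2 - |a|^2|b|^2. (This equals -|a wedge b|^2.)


a . b = (-4)*(-4) + 3*(-5) + (-5)*(-5) + 3*4 + (-4)*(-2)
= 16 + (-15) + 25 + 12 + 8 = 46
|a|^2 = (-4)^2 + 3^2 + (-5)^2 + 3^2 + (-4)^2 = 75
|b|^2 = (-4)^2 + (-5)^2 + (-5)^2 + 4^2 + (-2)^2 = 86
(a.b)^2 = 46^2 = 2116
|a|^2 * |b|^2 = 75 * 86 = 6450
Result = 2116 - 6450 = -4334


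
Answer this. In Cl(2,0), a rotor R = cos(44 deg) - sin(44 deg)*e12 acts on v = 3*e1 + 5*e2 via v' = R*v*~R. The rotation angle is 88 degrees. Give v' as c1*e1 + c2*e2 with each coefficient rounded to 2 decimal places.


Rotor R = cos(44deg) - sin(44deg)*e12
Rotation angle theta = 2 * 44 = 88 degrees
v' = R*v*~R rotates v by theta.
cos(88deg) = 0.0349, sin(88deg) = 0.9994
v'_1 = 3*cos(88deg) - 5*sin(88deg)
= 3*0.0349 - 5*0.9994
= -4.89
v'_2 = 3*sin(88deg) + 5*cos(88deg)
= 3*0.9994 + 5*0.0349
= 3.17
v' = -4.89*e1 + 3.17*e2


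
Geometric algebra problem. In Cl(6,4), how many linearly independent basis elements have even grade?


Even subalgebra dimension = 2^(n-1)
n = 6 + 4 = 10
2^(10 - 1) = 2^9 = 512
Verification: sum of C(10,k) for even k = 1 + 45 + 210 + 210 + 45 + 1 = 512
Result = 512


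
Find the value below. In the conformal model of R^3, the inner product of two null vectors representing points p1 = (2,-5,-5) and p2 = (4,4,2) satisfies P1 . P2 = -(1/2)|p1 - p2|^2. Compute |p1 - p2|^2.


p1 - p2 = (-2, -9, -7)
|p1 - p2|^2 = (-2)^2 + (-9)^2 + (-7)^2
= 4 + 81 + 49
= 134


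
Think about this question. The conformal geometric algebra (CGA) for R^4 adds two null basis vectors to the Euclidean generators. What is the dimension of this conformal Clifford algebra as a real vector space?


The conformal model of R^4 uses Cl(5,1): the 4 Euclidean generators plus two extra orthogonal generators e+ (e+^2 = +1) and e- (e-^2 = -1), from which the null vectors e0, einf are built.
Number of generators m = 4 + 2 = 6.
dim Cl(p,q) = 2^m = 2^6 = 64


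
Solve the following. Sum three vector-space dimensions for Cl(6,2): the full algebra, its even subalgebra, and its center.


n = 6 + 2 = 8
Total dim = 2^8 = 256
Even subalgebra dim = 2^7 = 128
n is even, so center dim = 1
Sum = 256 + 128 + 1 = 385


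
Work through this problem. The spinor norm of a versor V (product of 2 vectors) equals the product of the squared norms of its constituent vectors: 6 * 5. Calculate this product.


Spinor norm N(V) = |v1|^2 * |v2|^2 * ... * |v2|^2
= 6 * 5
Running product: 6, 30
N(V) = 30


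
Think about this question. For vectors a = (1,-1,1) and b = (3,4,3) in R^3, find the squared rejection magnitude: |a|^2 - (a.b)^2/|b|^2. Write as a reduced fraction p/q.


|a|^2 = 1^2 + (-1)^2 + 1^2 = 3
|b|^2 = 3^2 + 4^2 + 3^2 = 34
a . b = 1*3 + (-1)*4 + 1*3 = 2
(a.b)^2 = 2^2 = 4
|rej|^2 = 3 - 4/34
= (102 - 4)/34
= 98/34
In lowest terms: 49/17


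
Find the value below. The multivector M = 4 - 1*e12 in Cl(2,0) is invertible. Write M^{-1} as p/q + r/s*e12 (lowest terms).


M = 4 - 1*e12, where e12^2 = -1.
Since M commutes with its reverse ~M = a - b*e12, M * ~M = a^2 - b^2*e12^2 = a^2 + b^2.
So M^{-1} = ~M / (a^2 + b^2) = (a - b*e12)/(a^2 + b^2).
a^2 + b^2 = 16 + 1 = 17
Scalar part = 4/17 = 4/17
Bivector coeff = 1/17 = 1/17
M^{-1} = 4/17 + 1/17*e12


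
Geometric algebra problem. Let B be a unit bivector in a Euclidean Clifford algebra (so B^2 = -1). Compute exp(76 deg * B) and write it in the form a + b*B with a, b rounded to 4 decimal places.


For a unit bivector B with B^2 = -1, the exponential series gives
e^(theta*B) = cos(theta) + sin(theta)*B (the GA analogue of Euler's formula).
theta = 76 degrees = 1.32645 rad
cos(76 deg) = 0.2419
sin(76 deg) = 0.9703
exp(theta*B) = 0.2419 + 0.9703*B


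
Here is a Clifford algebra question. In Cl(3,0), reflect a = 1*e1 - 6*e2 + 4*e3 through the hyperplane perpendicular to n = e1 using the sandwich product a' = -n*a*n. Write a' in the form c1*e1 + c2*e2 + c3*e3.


Reflection formula: a' = -n*a*n, with n = e1 (unit vector, n^2 = 1).
For reflection through hyperplane perp to e1:
The component along e1 flips sign, others stay.
a = (1, -6, 4)
a' = (-1, -6, 4)
a' = -1*e1 - 6*e2 + 4*e3


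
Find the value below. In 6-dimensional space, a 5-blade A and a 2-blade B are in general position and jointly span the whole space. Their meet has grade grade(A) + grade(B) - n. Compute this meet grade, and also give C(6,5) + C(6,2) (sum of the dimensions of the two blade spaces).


Meet grade = grade(A) + grade(B) - n
= 5 + 2 - 6 = 1
C(6,5) = 6
C(6,2) = 15
dim_A + dim_B = 6 + 15 = 21


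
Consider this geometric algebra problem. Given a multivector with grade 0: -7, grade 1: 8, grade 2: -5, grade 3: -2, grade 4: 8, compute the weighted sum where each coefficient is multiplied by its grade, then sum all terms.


Grade-weighted sum = sum of grade_k * coefficient_k
0*(-7) = 0
1*8 = 8
2*(-5) = -10
3*(-2) = -6
4*8 = 32
Total = 0 + 8 + (-10) + (-6) + 32 = 24


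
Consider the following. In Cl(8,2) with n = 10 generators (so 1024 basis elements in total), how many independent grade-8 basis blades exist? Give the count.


Number of grade-k basis blades in Cl(p,q) with n = p + q is C(n, k).
n = 8 + 2 = 10
C(10, 8) = 10! / (8! * 2!)
= 3628800 / (40320 * 2)
= 45


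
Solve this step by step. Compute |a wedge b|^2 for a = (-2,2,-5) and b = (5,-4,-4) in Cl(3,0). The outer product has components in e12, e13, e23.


a wedge b = (a1*b2 - a2*b1)*e12 + (a1*b3 - a3*b1)*e13 + (a2*b3 - a3*b2)*e23
e12 coeff: (-2)*(-4) - 2*5 = 8 - 10 = -2
e13 coeff: (-2)*(-4) - (-5)*5 = 8 - (-25) = 33
e23 coeff: 2*(-4) - (-5)*(-4) = -8 - 20 = -28
|a wedge b|^2 = (-2)^2 + 33^2 + (-28)^2
= 4 + 1089 + 784
= 1877


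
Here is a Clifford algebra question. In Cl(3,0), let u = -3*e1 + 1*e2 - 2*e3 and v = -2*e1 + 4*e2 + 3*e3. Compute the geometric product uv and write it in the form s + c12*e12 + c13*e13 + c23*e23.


In Cl(3,0): e_i^2 = 1, e_ie_j = -e_je_i for i != j.
Scalar part = u . v = (-3)*(-2) + 1*4 + (-2)*3
= 6 + 4 + (-6) = 4
e12 coeff = (-3)*4 - 1*(-2) = -12 - (-2) = -10
e13 coeff = (-3)*3 - (-2)*(-2) = -9 - 4 = -13
e23 coeff = 1*3 - (-2)*4 = 3 - (-8) = 11
uv = 4 - 10*e12 - 13*e13 + 11*e23


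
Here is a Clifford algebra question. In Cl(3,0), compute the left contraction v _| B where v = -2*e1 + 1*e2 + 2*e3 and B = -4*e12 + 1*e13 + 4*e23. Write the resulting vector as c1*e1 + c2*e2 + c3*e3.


Left contraction v _| B = <vB>_1 (grade-1 part of the geometric product vB).
Using e1_|e12 = e2, e2_|e12 = -e1, e1_|e13 = e3, e3_|e13 = -e1, e2_|e23 = e3, e3_|e23 = -e2:
e1 coeff: -v2*b12 - v3*b13 = -(1)*(-4) - (2)*(1) = 2
e2 coeff: v1*b12 - v3*b23 = (-2)*(-4) - (2)*(4) = 0
e3 coeff: v1*b13 + v2*b23 = (-2)*(1) + (1)*(4) = 2
v _| B = 2*e1 + 0*e2 + 2*e3


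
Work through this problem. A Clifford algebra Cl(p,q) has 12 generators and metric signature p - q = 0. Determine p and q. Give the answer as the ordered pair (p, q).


We need p + q = 12 and p - q = 0.
Adding: 2p = 12 + 0 = 12, so p = 6.
Then q = 12 - 6 = 6.
(p, q) = (6, 6)


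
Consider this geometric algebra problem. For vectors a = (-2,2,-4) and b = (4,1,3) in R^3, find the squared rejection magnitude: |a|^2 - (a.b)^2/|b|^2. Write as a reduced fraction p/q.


|a|^2 = (-2)^2 + 2^2 + (-4)^2 = 24
|b|^2 = 4^2 + 1^2 + 3^2 = 26
a . b = (-2)*4 + 2*1 + (-4)*3 = -18
(a.b)^2 = (-18)^2 = 324
|rej|^2 = 24 - 324/26
= (624 - 324)/26
= 300/26
In lowest terms: 150/13


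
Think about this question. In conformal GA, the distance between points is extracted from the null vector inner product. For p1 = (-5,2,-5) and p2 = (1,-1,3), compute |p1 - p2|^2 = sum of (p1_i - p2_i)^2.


p1 - p2 = (-6, 3, -8)
|p1 - p2|^2 = (-6)^2 + 3^2 + (-8)^2
= 36 + 9 + 64
= 109


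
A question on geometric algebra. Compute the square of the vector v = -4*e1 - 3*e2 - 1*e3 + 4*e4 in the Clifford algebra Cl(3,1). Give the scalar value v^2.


v^2 = sum of c_i^2 * e_i^2
Positive signature terms (e_i^2 = +1): (-4)^2 + (-3)^2 + (-1)^2 = 26
Negative signature terms (e_j^2 = -1): 4^2 = 16
v^2 = 26 - 16 = 10


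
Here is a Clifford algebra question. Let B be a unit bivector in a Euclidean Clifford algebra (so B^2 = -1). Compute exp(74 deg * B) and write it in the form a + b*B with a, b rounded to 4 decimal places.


For a unit bivector B with B^2 = -1, the exponential series gives
e^(theta*B) = cos(theta) + sin(theta)*B (the GA analogue of Euler's formula).
theta = 74 degrees = 1.291544 rad
cos(74 deg) = 0.2756
sin(74 deg) = 0.9613
exp(theta*B) = 0.2756 + 0.9613*B


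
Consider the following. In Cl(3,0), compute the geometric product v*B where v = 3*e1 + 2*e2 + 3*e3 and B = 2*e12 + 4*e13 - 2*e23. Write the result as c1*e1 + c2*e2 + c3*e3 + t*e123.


vB has grade-1 (vector) and grade-3 (trivector) parts: vB = (v _| B) + (v ^ B).
Vector part <vB>_1:
  e1: -v2*b12 - v3*b13 = -(2)*(2) - (3)*(4) = -16
  e2: v1*b12 - v3*b23 = (3)*(2) - (3)*(-2) = 12
  e3: v1*b13 + v2*b23 = (3)*(4) + (2)*(-2) = 8
Trivector part <vB>_3:
  e123: v1*b23 - v2*b13 + v3*b12 = (3)*(-2) - (2)*(4) + (3)*(2) = -8
vB = -16*e1 + 12*e2 + 8*e3 - 8*e123


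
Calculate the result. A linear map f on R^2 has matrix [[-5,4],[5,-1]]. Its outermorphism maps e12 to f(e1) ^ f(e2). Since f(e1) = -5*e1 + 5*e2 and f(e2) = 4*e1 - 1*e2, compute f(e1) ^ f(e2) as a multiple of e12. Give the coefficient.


The outermorphism of a linear map f sends e1^e2 to f(e1)^f(e2).
f(e1) = -5*e1 + 5*e2
f(e2) = 4*e1 - 1*e2
f(e1) ^ f(e2) = (-5*e1 + 5*e2) ^ (4*e1 - 1*e2)
= (-5)*(-1)*e12 + 5*4*e21
= (5 - 20)*e12
= -15*e12
Coefficient = -15


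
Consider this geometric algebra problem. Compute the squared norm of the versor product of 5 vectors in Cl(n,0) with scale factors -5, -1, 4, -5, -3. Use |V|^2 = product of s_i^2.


Each vector v_i has |v_i|^2 = s_i^2
Squared scales: (-5)^2 = 25, (-1)^2 = 1, 4^2 = 16, (-5)^2 = 25, (-3)^2 = 9
|V|^2 = 25 * 1 * 16 * 25 * 9
= 90000


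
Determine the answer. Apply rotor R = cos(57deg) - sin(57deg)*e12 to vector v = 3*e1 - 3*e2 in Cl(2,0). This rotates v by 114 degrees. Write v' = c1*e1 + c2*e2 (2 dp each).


Rotor R = cos(57deg) - sin(57deg)*e12
Rotation angle theta = 2 * 57 = 114 degrees
v' = R*v*~R rotates v by theta.
cos(114deg) = -0.4067, sin(114deg) = 0.9135
v'_1 = 3*cos(114deg) - (-3)*sin(114deg)
= 3*(-0.4067) - (-3)*0.9135
= 1.52
v'_2 = 3*sin(114deg) + (-3)*cos(114deg)
= 3*0.9135 + (-3)*(-0.4067)
= 3.96
v' = 1.52*e1 + 3.96*e2


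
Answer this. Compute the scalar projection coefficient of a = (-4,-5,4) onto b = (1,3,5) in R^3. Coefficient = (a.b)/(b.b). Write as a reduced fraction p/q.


Projection coefficient = (a . b) / (b . b)
a . b = (-4)*1 + (-5)*3 + 4*5
= -4 + (-15) + 20 = 1
b . b = 1^2 + 3^2 + 5^2
= 1 + 9 + 25 = 35
Coefficient = 1/35
In lowest terms: 1/35


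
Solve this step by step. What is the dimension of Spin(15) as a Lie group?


Spin(n) double-covers SO(n); both have Lie algebra so(n) of dimension n(n-1)/2.
n = 15
n(n-1) = 15 * 14 = 210
dim Spin(15) = 210/2 = 105


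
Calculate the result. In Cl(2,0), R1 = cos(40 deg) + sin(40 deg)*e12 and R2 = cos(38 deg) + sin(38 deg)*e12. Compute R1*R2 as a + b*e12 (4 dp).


Same-plane rotors commute and their half-angles add:
R1*R2 = cos(a1 + a2) + sin(a1 + a2)*e12.
a1 + a2 = 40 + 38 = 78 deg
cos(78 deg) = 0.2079
sin(78 deg) = 0.9781
R1*R2 = 0.2079 + 0.9781*e12


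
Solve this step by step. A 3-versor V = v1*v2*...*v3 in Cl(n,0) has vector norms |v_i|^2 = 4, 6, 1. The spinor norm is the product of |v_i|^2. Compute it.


Spinor norm N(V) = |v1|^2 * |v2|^2 * ... * |v3|^2
= 4 * 6 * 1
Running product: 4, 24, 24
N(V) = 24


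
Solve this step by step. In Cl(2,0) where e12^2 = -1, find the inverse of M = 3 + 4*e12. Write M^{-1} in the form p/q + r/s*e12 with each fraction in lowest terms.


M = 3 + 4*e12, where e12^2 = -1.
Since M commutes with its reverse ~M = a - b*e12, M * ~M = a^2 - b^2*e12^2 = a^2 + b^2.
So M^{-1} = ~M / (a^2 + b^2) = (a - b*e12)/(a^2 + b^2).
a^2 + b^2 = 9 + 16 = 25
Scalar part = 3/25 = 3/25
Bivector coeff = -4/25 = -4/25
M^{-1} = 3/25 - 4/25*e12


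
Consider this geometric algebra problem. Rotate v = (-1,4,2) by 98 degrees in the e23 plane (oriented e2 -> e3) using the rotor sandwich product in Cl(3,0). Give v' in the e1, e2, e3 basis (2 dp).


Rotor R = cos(49deg) - sin(49deg)*e23
Rotation angle theta = 2 * 49 = 98 degrees in the e23 plane (e2 -> e3).
The component perpendicular to the plane (e1) is invariant: v'_1 = v1 = -1.00
cos(98deg) = -0.1392, sin(98deg) = 0.9903
v'_2 = v2*cos(theta) - v3*sin(theta) = 4*(-0.1392) - 2*0.9903 = -2.54
v'_3 = v2*sin(theta) + v3*cos(theta) = 4*0.9903 + 2*(-0.1392) = 3.68
v' = -1.00*e1 - 2.54*e2 + 3.68*e3


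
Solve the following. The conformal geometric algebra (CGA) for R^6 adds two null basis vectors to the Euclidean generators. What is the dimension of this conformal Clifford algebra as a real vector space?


The conformal model of R^6 uses Cl(7,1): the 6 Euclidean generators plus two extra orthogonal generators e+ (e+^2 = +1) and e- (e-^2 = -1), from which the null vectors e0, einf are built.
Number of generators m = 6 + 2 = 8.
dim Cl(p,q) = 2^m = 2^8 = 256


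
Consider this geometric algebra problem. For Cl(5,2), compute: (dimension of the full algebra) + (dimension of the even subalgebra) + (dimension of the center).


n = 5 + 2 = 7
Total dim = 2^7 = 128
Even subalgebra dim = 2^6 = 64
n is odd, so center dim = 2
Sum = 128 + 64 + 2 = 194


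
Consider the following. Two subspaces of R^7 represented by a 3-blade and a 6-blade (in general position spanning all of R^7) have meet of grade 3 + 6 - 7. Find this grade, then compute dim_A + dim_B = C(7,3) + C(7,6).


Meet grade = grade(A) + grade(B) - n
= 3 + 6 - 7 = 2
C(7,3) = 35
C(7,6) = 7
dim_A + dim_B = 35 + 7 = 42


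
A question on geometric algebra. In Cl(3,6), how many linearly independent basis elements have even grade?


Even subalgebra dimension = 2^(n-1)
n = 3 + 6 = 9
2^(9 - 1) = 2^8 = 256
Verification: sum of C(9,k) for even k = 1 + 36 + 126 + 84 + 9 = 256
Result = 256


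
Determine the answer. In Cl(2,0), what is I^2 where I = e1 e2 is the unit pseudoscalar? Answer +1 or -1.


The pseudoscalar I = e1...e_n (product of all n generators) of Cl(p,q) satisfies I^2 = (-1)^(q + n(n-1)/2).
p = 2, q = 0, n = p + q = 2
n(n-1)/2 = 2 * 1 / 2 = 1
Exponent = q + n(n-1)/2 = 0 + 1 = 1
I^2 = (-1)^1 = -1


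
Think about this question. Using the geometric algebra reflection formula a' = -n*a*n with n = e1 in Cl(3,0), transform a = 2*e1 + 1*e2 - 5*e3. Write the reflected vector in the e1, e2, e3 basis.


Reflection formula: a' = -n*a*n, with n = e1 (unit vector, n^2 = 1).
For reflection through hyperplane perp to e1:
The component along e1 flips sign, others stay.
a = (2, 1, -5)
a' = (-2, 1, -5)
a' = -2*e1 + 1*e2 - 5*e3


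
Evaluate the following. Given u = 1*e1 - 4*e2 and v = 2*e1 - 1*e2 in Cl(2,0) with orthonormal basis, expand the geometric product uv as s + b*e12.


Expand: (1*e1 - 4*e2)(2*e1 - 1*e2)
= 1*2*e1e1 + 1*(-1)*e1e2 + (-4)*2*e2e1 + (-4)*(-1)*e2e2
Using e1^2 = e2^2 = 1, e2e1 = -e1e2:
Scalar part s = 1*2 + (-4)*(-1) = 2 + 4 = 6
Bivector part b = 1*(-1) - (-4)*2 = -1 - (-8) = 7
uv = 6 + 7*e12


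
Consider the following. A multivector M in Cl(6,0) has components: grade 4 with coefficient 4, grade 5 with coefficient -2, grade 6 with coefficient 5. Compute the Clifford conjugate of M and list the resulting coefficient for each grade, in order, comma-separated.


Clifford conjugate sign for grade k: (-1)^(k(k+1)/2)
Grade 4: (-1)^(4*5/2) = (-1)^10 = 1, coeff 4 -> 4
Grade 5: (-1)^(5*6/2) = (-1)^15 = -1, coeff -2 -> 2
Grade 6: (-1)^(6*7/2) = (-1)^21 = -1, coeff 5 -> -5
Conjugated coefficients: 4, 2, -5


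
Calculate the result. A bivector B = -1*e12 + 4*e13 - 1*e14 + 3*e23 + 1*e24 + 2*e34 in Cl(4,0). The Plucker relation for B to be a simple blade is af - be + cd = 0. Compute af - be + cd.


Plucker relation: af - be + cd
a*f = (-1)*2 = -2
b*e = 4*1 = 4
c*d = (-1)*3 = -3
af - be + cd = -2 - 4 + (-3)
= -9


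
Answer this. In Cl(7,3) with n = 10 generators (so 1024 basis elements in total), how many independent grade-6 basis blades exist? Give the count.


Number of grade-k basis blades in Cl(p,q) with n = p + q is C(n, k).
n = 7 + 3 = 10
C(10, 6) = 10! / (6! * 4!)
= 3628800 / (720 * 24)
= 210


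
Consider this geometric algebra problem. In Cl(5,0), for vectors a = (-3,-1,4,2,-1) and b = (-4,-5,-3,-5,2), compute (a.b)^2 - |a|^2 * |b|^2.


a . b = (-3)*(-4) + (-1)*(-5) + 4*(-3) + 2*(-5) + (-1)*2
= 12 + 5 + (-12) + (-10) + (-2) = -7
|a|^2 = (-3)^2 + (-1)^2 + 4^2 + 2^2 + (-1)^2 = 31
|b|^2 = (-4)^2 + (-5)^2 + (-3)^2 + (-5)^2 + 2^2 = 79
(a.b)^2 = (-7)^2 = 49
|a|^2 * |b|^2 = 31 * 79 = 2449
Result = 49 - 2449 = -2400


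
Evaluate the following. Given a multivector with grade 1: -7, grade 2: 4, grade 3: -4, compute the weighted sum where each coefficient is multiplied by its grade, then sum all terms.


Grade-weighted sum = sum of grade_k * coefficient_k
1*(-7) = -7
2*4 = 8
3*(-4) = -12
Total = -7 + 8 + (-12) = -11


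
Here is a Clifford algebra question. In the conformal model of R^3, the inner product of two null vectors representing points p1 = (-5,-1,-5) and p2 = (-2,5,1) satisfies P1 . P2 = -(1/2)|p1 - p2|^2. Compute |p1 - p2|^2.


p1 - p2 = (-3, -6, -6)
|p1 - p2|^2 = (-3)^2 + (-6)^2 + (-6)^2
= 9 + 36 + 36
= 81


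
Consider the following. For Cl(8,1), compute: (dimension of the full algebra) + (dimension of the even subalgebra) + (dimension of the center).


n = 8 + 1 = 9
Total dim = 2^9 = 512
Even subalgebra dim = 2^8 = 256
n is odd, so center dim = 2
Sum = 512 + 256 + 2 = 770
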